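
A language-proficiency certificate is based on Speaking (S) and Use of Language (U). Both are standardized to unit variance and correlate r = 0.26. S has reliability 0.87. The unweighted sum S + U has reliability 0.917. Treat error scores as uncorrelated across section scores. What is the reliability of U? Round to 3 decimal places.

Var(S+U) = 2 + 2·0.26 = 2.520.
True-score variance = ρ_S + ρ_U + 2·0.26, so 0.917 = (0.87 + ρ_U + 0.52) / 2.520.
ρ_U = 0.917·2.520 − 0.87 − 0.52 = 0.921.

0.921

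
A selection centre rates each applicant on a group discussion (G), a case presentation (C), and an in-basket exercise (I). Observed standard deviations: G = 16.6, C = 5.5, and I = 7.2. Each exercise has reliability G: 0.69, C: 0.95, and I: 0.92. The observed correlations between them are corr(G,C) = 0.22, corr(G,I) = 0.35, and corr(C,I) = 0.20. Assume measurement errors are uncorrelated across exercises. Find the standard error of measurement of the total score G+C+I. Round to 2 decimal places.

9.54

Var(total) = 357.65 + 139.676 = 497.326.
True-score variance = 266.567 + 139.676 = 406.243, so reliability = 0.8169.
Error variance = 497.326 − 406.243 = 91.0833; SEM = √91.0833 = 9.54.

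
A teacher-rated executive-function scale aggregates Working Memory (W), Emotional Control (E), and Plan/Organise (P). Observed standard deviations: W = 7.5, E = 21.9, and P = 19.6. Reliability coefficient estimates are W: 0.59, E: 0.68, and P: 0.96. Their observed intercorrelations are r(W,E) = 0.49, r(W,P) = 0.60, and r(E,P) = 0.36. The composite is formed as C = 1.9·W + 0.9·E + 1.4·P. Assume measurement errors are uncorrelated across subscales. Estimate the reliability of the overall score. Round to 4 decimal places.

Var(C) = 1.9²·7.5² + 0.9²·21.9² + 1.4²·19.6² + 2·[1.71·7.5·21.9·0.49 + 2.66·7.5·19.6·0.60 + 1.26·21.9·19.6·0.36] = 1344.5 + 1133.88 = 2478.38.
Because errors are independent across components, Cov(Tᵢ,Tⱼ) = Cov(Xᵢ,Xⱼ); the off-diagonal part of the true-score variance is the same as above.
True-score variance = [1.9²·7.5²·0.59 + 0.9²·21.9²·0.68 + 1.4²·19.6²·0.96] + 1133.88 = 1106.81 + 1133.88 = 2240.69.
Reliability = 2240.69 / 2478.38 = 0.9041.

0.9041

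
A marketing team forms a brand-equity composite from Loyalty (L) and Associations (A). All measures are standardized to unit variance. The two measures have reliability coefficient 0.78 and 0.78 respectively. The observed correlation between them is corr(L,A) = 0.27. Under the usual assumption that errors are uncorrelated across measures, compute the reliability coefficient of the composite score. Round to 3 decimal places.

Var(L+A) = 2 + 2·[0.27] = 2 + 0.54 = 2.54.
Under uncorrelated errors the observed covariances equal the true-score covariances, so only the own-variance terms attenuate.
True-score variance = [0.78 + 0.78] + 0.54 = 1.56 + 0.54 = 2.1.
Reliability = 2.1 / 2.54 = 0.827.

0.827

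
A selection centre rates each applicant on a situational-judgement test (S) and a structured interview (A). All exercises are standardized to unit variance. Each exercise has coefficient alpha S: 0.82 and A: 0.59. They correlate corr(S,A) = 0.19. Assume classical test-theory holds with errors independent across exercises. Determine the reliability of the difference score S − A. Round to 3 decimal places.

0.636

Var(S−A) = 1 + 1 − 2·0.19 = 2 − 0.38 = 1.62.
Under uncorrelated errors the observed covariances equal the true-score covariances, so only the own-variance terms attenuate.
True-score variance = [0.82 + 0.59] − 0.38 = 1.41 − 0.38 = 1.03.
Reliability = 1.03 / 1.62 = 0.636.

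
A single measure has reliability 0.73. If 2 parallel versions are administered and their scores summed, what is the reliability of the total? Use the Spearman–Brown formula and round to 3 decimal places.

0.844

ρ_k = kρ / (1 + (k−1)ρ) = 2·0.73 / (1 + 1·0.73) = 1.460 / 1.730 = 0.844.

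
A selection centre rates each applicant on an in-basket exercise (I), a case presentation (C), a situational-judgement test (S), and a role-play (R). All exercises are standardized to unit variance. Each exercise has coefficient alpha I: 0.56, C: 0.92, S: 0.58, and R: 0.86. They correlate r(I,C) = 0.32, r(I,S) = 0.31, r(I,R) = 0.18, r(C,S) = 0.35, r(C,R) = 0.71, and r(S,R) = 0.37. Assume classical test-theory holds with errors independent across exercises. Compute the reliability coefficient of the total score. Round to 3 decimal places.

0.873

Var(I+C+S+R) = 4 + 2·[0.32 + 0.31 + 0.18 + 0.35 + 0.71 + 0.37] = 4 + 4.48 = 8.48.
With uncorrelated errors the cross-covariances are all true-score covariance, so they carry over unchanged; only the diagonal terms shrink to ρᵢσᵢ².
True-score variance = [0.56 + 0.92 + 0.58 + 0.86] + 4.48 = 2.92 + 4.48 = 7.4.
Reliability = 7.4 / 8.48 = 0.873.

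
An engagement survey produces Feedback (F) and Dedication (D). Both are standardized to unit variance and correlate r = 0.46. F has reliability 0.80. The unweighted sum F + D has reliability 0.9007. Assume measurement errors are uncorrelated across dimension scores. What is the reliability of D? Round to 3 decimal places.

0.910

Var(F+D) = 2 + 2·0.46 = 2.920.
True-score variance = ρ_F + ρ_D + 2·0.46, so 0.9007 = (0.80 + ρ_D + 0.92) / 2.920.
ρ_D = 0.9007·2.920 − 0.80 − 0.92 = 0.910.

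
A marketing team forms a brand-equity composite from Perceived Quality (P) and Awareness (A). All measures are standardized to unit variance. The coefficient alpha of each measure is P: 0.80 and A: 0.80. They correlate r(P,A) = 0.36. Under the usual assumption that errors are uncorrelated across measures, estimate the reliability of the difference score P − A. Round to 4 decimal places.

0.6875

Var(P−A) = 1 + 1 − 2·0.36 = 2 − 0.72 = 1.28.
With uncorrelated errors the cross-covariances are all true-score covariance, so they carry over unchanged; only the diagonal terms shrink to ρᵢσᵢ².
True-score variance = [0.80 + 0.80] − 0.72 = 1.6 − 0.72 = 0.88.
Reliability = 0.88 / 1.28 = 0.6875.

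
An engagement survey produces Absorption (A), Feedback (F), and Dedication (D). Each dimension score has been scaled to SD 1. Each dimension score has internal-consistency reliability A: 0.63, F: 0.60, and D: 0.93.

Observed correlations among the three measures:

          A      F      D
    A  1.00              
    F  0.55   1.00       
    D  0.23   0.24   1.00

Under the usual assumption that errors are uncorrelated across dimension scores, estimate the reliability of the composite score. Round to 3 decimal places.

0.833

Var(A+F+D) = 3 + 2·[0.55 + 0.23 + 0.24] = 3 + 2.04 = 5.04.
With uncorrelated errors the cross-covariances are all true-score covariance, so they carry over unchanged; only the diagonal terms shrink to ρᵢσᵢ².
True-score variance = [0.63 + 0.60 + 0.93] + 2.04 = 2.16 + 2.04 = 4.2.
Reliability = 4.2 / 5.04 = 0.833.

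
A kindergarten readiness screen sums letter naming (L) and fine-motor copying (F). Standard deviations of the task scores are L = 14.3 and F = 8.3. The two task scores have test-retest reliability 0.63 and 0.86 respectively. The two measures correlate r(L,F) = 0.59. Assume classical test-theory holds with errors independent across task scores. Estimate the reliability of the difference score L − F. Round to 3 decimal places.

Var(L−F) = 14.3² + 8.3² − 2·14.3·8.3·0.59 = 273.38 − 140.054 = 133.326.
Because errors are independent across components, Cov(Tᵢ,Tⱼ) = Cov(Xᵢ,Xⱼ); the off-diagonal part of the true-score variance is the same as above.
True-score variance = [14.3²·0.63 + 8.3²·0.86] − 140.054 = 188.074 − 140.054 = 48.0199.
Reliability = 48.0199 / 133.326 = 0.360.

0.360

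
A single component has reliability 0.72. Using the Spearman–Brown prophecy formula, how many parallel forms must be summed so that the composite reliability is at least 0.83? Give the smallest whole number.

2

k ≥ ρ*(1−ρ₁)/(ρ₁(1−ρ*)) = 0.83·0.28 / (0.72·0.17) = 1.899.
Smallest integer k = 2.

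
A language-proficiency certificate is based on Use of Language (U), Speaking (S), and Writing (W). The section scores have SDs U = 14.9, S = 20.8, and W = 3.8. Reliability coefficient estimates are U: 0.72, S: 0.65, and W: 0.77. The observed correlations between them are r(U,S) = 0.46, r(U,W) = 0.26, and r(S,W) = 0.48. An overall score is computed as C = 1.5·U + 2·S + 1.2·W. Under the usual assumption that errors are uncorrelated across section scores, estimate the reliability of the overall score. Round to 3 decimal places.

Var(C) = 1.5²·14.9² + 2²·20.8² + 1.2²·3.8² + 2·[3·14.9·20.8·0.46 + 1.8·14.9·3.8·0.26 + 2.4·20.8·3.8·0.48] = 2250.88 + 1090.48 = 3341.36.
Under uncorrelated errors the observed covariances equal the true-score covariances, so only the own-variance terms attenuate.
True-score variance = [1.5²·14.9²·0.72 + 2²·20.8²·0.65 + 1.2²·3.8²·0.77] + 1090.48 = 1500.53 + 1090.48 = 2591.01.
Reliability = 2591.01 / 3341.36 = 0.775.

0.775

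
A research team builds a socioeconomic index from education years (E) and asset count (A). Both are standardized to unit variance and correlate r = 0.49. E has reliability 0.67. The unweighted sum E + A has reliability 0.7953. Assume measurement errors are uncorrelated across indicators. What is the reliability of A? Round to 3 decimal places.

0.720

Var(E+A) = 2 + 2·0.49 = 2.980.
True-score variance = ρ_E + ρ_A + 2·0.49, so 0.7953 = (0.67 + ρ_A + 0.98) / 2.980.
ρ_A = 0.7953·2.980 − 0.67 − 0.98 = 0.720.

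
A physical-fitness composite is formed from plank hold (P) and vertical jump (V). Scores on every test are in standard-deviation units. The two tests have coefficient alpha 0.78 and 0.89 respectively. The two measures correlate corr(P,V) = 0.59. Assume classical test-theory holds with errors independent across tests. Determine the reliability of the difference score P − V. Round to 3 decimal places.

Var(P−V) = 1 + 1 − 2·0.59 = 2 − 1.18 = 0.82.
With uncorrelated errors the cross-covariances are all true-score covariance, so they carry over unchanged; only the diagonal terms shrink to ρᵢσᵢ².
True-score variance = [0.78 + 0.89] − 1.18 = 1.67 − 1.18 = 0.49.
Reliability = 0.49 / 0.82 = 0.598.

0.598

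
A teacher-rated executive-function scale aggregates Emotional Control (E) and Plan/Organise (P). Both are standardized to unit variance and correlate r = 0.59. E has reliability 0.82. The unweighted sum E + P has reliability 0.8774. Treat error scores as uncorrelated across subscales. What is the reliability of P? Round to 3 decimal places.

Var(E+P) = 2 + 2·0.59 = 3.180.
True-score variance = ρ_E + ρ_P + 2·0.59, so 0.8774 = (0.82 + ρ_P + 1.18) / 3.180.
ρ_P = 0.8774·3.180 − 0.82 − 1.18 = 0.790.

0.790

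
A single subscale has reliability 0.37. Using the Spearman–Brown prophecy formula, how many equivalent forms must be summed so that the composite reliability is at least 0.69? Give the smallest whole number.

k ≥ ρ*(1−ρ₁)/(ρ₁(1−ρ*)) = 0.69·0.63 / (0.37·0.31) = 3.790.
Smallest integer k = 4.

4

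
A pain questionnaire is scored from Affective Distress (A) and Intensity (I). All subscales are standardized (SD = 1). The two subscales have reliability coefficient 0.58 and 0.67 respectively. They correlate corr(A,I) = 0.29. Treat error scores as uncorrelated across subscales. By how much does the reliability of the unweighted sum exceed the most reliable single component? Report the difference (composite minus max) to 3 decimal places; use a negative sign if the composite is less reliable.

Var(sum) = 2 + 0.58 = 2.58; true-score variance = 1.25 + 0.58 = 1.83; composite reliability = 0.7093.
Max component reliability = 0.6700.
Difference = 0.7093 − 0.6700 = 0.039.

0.039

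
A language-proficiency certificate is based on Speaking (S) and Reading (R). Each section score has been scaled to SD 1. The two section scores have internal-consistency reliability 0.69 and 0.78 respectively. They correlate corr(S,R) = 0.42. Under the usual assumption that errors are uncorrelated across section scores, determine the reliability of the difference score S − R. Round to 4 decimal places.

Var(S−R) = 1 + 1 − 2·0.42 = 2 − 0.84 = 1.16.
Under uncorrelated errors the observed covariances equal the true-score covariances, so only the own-variance terms attenuate.
True-score variance = [0.69 + 0.78] − 0.84 = 1.47 − 0.84 = 0.63.
Reliability = 0.63 / 1.16 = 0.5431.

0.5431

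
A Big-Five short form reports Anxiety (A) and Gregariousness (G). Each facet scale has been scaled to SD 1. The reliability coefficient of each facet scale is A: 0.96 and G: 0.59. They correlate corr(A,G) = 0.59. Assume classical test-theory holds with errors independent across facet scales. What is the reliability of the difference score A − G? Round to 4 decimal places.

Var(A−G) = 1 + 1 − 2·0.59 = 2 − 1.18 = 0.82.
With uncorrelated errors the cross-covariances are all true-score covariance, so they carry over unchanged; only the diagonal terms shrink to ρᵢσᵢ².
True-score variance = [0.96 + 0.59] − 1.18 = 1.55 − 1.18 = 0.37.
Reliability = 0.37 / 0.82 = 0.4512.

0.4512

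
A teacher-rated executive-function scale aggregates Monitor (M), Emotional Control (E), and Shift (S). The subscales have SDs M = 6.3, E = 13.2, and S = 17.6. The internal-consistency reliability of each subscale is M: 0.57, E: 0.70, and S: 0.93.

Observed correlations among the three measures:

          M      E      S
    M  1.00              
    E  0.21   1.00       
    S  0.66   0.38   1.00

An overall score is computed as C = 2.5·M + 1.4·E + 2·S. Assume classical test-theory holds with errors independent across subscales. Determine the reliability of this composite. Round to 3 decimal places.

Var(C) = 2.5²·6.3² + 1.4²·13.2² + 2²·17.6² + 2·[3.5·6.3·13.2·0.21 + 5·6.3·17.6·0.66 + 2.8·13.2·17.6·0.38] = 1828.61 + 1348.43 = 3177.04.
Under uncorrelated errors the observed covariances equal the true-score covariances, so only the own-variance terms attenuate.
True-score variance = [2.5²·6.3²·0.57 + 1.4²·13.2²·0.70 + 2²·17.6²·0.93] + 1348.43 = 1532.76 + 1348.43 = 2881.19.
Reliability = 2881.19 / 3177.04 = 0.907.

0.907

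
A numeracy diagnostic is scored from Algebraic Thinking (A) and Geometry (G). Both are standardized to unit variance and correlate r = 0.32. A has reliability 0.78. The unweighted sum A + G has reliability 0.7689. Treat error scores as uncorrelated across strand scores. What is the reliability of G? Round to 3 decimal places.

0.610

Var(A+G) = 2 + 2·0.32 = 2.640.
True-score variance = ρ_A + ρ_G + 2·0.32, so 0.7689 = (0.78 + ρ_G + 0.64) / 2.640.
ρ_G = 0.7689·2.640 − 0.78 − 0.64 = 0.610.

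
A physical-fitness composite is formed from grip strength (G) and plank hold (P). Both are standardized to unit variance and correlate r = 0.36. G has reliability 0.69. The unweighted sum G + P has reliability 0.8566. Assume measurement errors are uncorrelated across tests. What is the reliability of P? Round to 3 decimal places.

0.920

Var(G+P) = 2 + 2·0.36 = 2.720.
True-score variance = ρ_G + ρ_P + 2·0.36, so 0.8566 = (0.69 + ρ_P + 0.72) / 2.720.
ρ_P = 0.8566·2.720 − 0.69 − 0.72 = 0.920.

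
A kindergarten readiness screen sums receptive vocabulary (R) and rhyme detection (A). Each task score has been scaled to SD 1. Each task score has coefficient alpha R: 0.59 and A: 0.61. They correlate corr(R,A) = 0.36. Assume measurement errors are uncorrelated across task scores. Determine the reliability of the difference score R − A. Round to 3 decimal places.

0.375

Var(R−A) = 1 + 1 − 2·0.36 = 2 − 0.72 = 1.28.
Under uncorrelated errors the observed covariances equal the true-score covariances, so only the own-variance terms attenuate.
True-score variance = [0.59 + 0.61] − 0.72 = 1.2 − 0.72 = 0.48.
Reliability = 0.48 / 1.28 = 0.375.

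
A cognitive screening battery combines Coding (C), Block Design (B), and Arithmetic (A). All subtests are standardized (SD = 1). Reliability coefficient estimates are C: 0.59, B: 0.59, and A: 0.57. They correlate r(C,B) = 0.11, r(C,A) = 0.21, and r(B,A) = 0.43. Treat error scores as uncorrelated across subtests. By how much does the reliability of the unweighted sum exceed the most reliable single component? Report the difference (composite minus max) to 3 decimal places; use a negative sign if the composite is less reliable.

0.132

Var(sum) = 3 + 1.5 = 4.5; true-score variance = 1.75 + 1.5 = 3.25; composite reliability = 0.7222.
Max component reliability = 0.5900.
Difference = 0.7222 − 0.5900 = 0.132.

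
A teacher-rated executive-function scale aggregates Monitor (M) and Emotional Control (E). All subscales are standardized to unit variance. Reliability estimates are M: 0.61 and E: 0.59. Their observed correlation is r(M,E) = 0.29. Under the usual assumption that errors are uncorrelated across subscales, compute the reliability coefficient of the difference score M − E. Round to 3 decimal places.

0.437

Var(M−E) = 1 + 1 − 2·0.29 = 2 − 0.58 = 1.42.
Under uncorrelated errors the observed covariances equal the true-score covariances, so only the own-variance terms attenuate.
True-score variance = [0.61 + 0.59] − 0.58 = 1.2 − 0.58 = 0.62.
Reliability = 0.62 / 1.42 = 0.437.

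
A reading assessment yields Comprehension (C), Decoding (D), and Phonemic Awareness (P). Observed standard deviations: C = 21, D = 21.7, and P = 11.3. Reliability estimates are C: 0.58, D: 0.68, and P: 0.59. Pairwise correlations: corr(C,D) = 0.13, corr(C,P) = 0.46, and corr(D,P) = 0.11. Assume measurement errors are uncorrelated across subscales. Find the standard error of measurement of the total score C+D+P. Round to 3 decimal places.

19.704

Var(total) = 1039.58 + 390.744 = 1430.32.
True-score variance = 651.322 + 390.744 = 1042.07, so reliability = 0.7286.
Error variance = 1430.32 − 1042.07 = 388.258; SEM = √388.258 = 19.704.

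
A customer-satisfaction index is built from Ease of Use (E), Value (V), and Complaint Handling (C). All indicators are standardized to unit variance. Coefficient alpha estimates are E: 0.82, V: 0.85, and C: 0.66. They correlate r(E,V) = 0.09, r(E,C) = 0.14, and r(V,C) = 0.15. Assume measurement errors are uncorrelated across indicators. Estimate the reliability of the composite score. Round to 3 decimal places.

0.822

Var(E+V+C) = 3 + 2·[0.09 + 0.14 + 0.15] = 3 + 0.76 = 3.76.
Under uncorrelated errors the observed covariances equal the true-score covariances, so only the own-variance terms attenuate.
True-score variance = [0.82 + 0.85 + 0.66] + 0.76 = 2.33 + 0.76 = 3.09.
Reliability = 3.09 / 3.76 = 0.822.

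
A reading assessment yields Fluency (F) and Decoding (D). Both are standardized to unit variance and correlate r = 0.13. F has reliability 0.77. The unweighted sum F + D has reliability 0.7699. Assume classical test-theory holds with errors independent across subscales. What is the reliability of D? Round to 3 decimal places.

Var(F+D) = 2 + 2·0.13 = 2.260.
True-score variance = ρ_F + ρ_D + 2·0.13, so 0.7699 = (0.77 + ρ_D + 0.26) / 2.260.
ρ_D = 0.7699·2.260 − 0.77 − 0.26 = 0.710.

0.710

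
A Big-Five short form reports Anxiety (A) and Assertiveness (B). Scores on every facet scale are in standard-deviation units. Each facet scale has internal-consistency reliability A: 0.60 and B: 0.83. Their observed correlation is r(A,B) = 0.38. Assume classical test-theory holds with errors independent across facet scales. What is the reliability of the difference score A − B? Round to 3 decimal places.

Var(A−B) = 1 + 1 − 2·0.38 = 2 − 0.76 = 1.24.
Under uncorrelated errors the observed covariances equal the true-score covariances, so only the own-variance terms attenuate.
True-score variance = [0.60 + 0.83] − 0.76 = 1.43 − 0.76 = 0.67.
Reliability = 0.67 / 1.24 = 0.540.

0.540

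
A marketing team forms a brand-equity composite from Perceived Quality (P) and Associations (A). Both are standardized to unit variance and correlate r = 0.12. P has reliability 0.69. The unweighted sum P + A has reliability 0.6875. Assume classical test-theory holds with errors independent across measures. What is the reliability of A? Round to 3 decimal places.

Var(P+A) = 2 + 2·0.12 = 2.240.
True-score variance = ρ_P + ρ_A + 2·0.12, so 0.6875 = (0.69 + ρ_A + 0.24) / 2.240.
ρ_A = 0.6875·2.240 − 0.69 − 0.24 = 0.610.

0.610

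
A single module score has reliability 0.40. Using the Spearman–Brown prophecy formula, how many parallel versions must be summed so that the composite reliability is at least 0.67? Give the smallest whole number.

k ≥ ρ*(1−ρ₁)/(ρ₁(1−ρ*)) = 0.67·0.60 / (0.40·0.33) = 3.045.
Smallest integer k = 4.

4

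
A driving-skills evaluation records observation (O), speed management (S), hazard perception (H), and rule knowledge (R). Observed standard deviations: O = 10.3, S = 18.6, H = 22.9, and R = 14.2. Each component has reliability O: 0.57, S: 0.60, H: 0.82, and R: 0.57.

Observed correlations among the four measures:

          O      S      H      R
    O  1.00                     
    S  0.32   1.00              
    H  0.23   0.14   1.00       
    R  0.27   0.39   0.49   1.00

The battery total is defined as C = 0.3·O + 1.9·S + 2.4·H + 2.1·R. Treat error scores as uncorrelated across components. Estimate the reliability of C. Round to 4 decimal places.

Var(C) = 0.3²·10.3² + 1.9²·18.6² + 2.4²·22.9² + 2.1²·14.2² + 2·[0.57·10.3·18.6·0.32 + 0.72·10.3·22.9·0.23 + 0.63·10.3·14.2·0.27 + 4.56·18.6·22.9·0.14 + 3.99·18.6·14.2·0.39 + 5.04·22.9·14.2·0.49] = 5168.3 + 3169.73 = 8338.03.
Under uncorrelated errors the observed covariances equal the true-score covariances, so only the own-variance terms attenuate.
True-score variance = [0.3²·10.3²·0.57 + 1.9²·18.6²·0.60 + 2.4²·22.9²·0.82 + 2.1²·14.2²·0.57] + 3169.73 = 3738.55 + 3169.73 = 6908.28.
Reliability = 6908.28 / 8338.03 = 0.8285.

0.8285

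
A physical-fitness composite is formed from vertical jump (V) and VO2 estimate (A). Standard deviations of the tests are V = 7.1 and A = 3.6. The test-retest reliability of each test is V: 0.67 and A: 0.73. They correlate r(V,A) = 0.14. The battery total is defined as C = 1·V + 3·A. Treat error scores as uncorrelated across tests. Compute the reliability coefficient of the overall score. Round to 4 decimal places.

Var(C) = 7.1² + 3²·3.6² + 2·[3·7.1·3.6·0.14] = 167.05 + 21.4704 = 188.52.
Because errors are independent across components, Cov(Tᵢ,Tⱼ) = Cov(Xᵢ,Xⱼ); the off-diagonal part of the true-score variance is the same as above.
True-score variance = [7.1²·0.67 + 3²·3.6²·0.73] + 21.4704 = 118.922 + 21.4704 = 140.392.
Reliability = 140.392 / 188.52 = 0.7447.

0.7447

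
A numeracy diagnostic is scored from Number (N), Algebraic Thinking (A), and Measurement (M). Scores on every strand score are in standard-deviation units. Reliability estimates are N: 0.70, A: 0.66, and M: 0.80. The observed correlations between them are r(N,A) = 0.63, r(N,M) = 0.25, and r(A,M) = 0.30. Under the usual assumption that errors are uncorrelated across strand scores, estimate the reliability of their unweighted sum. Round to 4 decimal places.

Var(N+A+M) = 3 + 2·[0.63 + 0.25 + 0.30] = 3 + 2.36 = 5.36.
Under uncorrelated errors the observed covariances equal the true-score covariances, so only the own-variance terms attenuate.
True-score variance = [0.70 + 0.66 + 0.80] + 2.36 = 2.16 + 2.36 = 4.52.
Reliability = 4.52 / 5.36 = 0.8433.

0.8433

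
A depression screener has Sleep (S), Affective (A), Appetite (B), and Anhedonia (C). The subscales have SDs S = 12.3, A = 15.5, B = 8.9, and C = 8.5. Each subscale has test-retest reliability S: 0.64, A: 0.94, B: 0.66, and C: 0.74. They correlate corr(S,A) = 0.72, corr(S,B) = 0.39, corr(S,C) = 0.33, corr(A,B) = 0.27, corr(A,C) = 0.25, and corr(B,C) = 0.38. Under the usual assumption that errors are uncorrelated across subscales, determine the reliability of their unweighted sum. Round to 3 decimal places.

Var(S+A+B+C) = 12.3² + 15.5² + 8.9² + 8.5² + 2·[12.3·15.5·0.72 + 12.3·8.9·0.39 + 12.3·8.5·0.33 + 15.5·8.9·0.27 + 15.5·8.5·0.25 + 8.9·8.5·0.38] = 543 + 626.788 = 1169.79.
Because errors are independent across components, Cov(Tᵢ,Tⱼ) = Cov(Xᵢ,Xⱼ); the off-diagonal part of the true-score variance is the same as above.
True-score variance = [12.3²·0.64 + 15.5²·0.94 + 8.9²·0.66 + 8.5²·0.74] + 626.788 = 428.404 + 626.788 = 1055.19.
Reliability = 1055.19 / 1169.79 = 0.902.

0.902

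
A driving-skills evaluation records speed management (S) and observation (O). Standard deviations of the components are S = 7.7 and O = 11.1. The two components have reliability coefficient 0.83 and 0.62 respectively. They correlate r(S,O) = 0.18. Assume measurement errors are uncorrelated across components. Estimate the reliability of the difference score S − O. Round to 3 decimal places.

Var(S−O) = 7.7² + 11.1² − 2·7.7·11.1·0.18 = 182.5 − 30.7692 = 151.731.
Under uncorrelated errors the observed covariances equal the true-score covariances, so only the own-variance terms attenuate.
True-score variance = [7.7²·0.83 + 11.1²·0.62] − 30.7692 = 125.601 − 30.7692 = 94.8317.
Reliability = 94.8317 / 151.731 = 0.625.

0.625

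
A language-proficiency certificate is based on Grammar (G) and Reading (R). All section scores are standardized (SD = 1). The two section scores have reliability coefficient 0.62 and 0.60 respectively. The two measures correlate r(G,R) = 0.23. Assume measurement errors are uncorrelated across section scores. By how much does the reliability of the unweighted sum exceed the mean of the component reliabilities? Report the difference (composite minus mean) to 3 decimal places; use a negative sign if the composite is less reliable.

0.073

Var(sum) = 2 + 0.46 = 2.46; true-score variance = 1.22 + 0.46 = 1.68; composite reliability = 0.6829.
Mean component reliability = 0.6100.
Difference = 0.6829 − 0.6100 = 0.073.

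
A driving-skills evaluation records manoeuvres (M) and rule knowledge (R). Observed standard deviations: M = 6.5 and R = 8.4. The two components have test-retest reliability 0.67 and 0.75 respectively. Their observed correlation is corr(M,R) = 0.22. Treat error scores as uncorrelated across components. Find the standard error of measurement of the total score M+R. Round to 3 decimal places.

Var(total) = 112.81 + 24.024 = 136.834.
True-score variance = 81.2275 + 24.024 = 105.252, so reliability = 0.7692.
Error variance = 136.834 − 105.252 = 31.5825; SEM = √31.5825 = 5.620.

5.620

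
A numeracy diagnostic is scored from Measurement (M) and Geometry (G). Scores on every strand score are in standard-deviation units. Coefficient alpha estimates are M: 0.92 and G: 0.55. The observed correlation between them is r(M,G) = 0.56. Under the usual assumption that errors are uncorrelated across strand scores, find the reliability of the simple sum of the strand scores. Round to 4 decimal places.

Var(M+G) = 2 + 2·[0.56] = 2 + 1.12 = 3.12.
Under uncorrelated errors the observed covariances equal the true-score covariances, so only the own-variance terms attenuate.
True-score variance = [0.92 + 0.55] + 1.12 = 1.47 + 1.12 = 2.59.
Reliability = 2.59 / 3.12 = 0.8301.

0.8301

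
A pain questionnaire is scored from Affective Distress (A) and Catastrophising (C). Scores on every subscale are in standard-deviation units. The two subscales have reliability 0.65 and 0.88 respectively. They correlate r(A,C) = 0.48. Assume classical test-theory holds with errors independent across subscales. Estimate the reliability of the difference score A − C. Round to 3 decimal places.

0.548

Var(A−C) = 1 + 1 − 2·0.48 = 2 − 0.96 = 1.04.
Because errors are independent across components, Cov(Tᵢ,Tⱼ) = Cov(Xᵢ,Xⱼ); the off-diagonal part of the true-score variance is the same as above.
True-score variance = [0.65 + 0.88] − 0.96 = 1.53 − 0.96 = 0.57.
Reliability = 0.57 / 1.04 = 0.548.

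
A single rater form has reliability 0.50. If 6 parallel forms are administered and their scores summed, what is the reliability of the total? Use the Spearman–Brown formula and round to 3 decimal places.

0.857

ρ_k = kρ / (1 + (k−1)ρ) = 6·0.50 / (1 + 5·0.50) = 3.000 / 3.500 = 0.857.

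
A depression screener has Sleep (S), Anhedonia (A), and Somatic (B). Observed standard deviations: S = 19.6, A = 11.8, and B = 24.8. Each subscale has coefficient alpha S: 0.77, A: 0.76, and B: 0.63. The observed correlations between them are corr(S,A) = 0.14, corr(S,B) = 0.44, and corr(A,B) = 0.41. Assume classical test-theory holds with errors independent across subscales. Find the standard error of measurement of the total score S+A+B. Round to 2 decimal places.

Var(total) = 1138.44 + 732.474 = 1870.91.
True-score variance = 789.101 + 732.474 = 1521.57, so reliability = 0.8133.
Error variance = 1870.91 − 1521.57 = 349.339; SEM = √349.339 = 18.69.

18.69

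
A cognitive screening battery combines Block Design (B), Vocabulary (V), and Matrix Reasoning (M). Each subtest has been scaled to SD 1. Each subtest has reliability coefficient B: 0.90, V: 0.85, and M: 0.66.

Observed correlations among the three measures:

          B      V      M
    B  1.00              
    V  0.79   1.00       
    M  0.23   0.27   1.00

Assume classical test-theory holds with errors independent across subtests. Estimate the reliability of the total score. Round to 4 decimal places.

Var(B+V+M) = 3 + 2·[0.79 + 0.23 + 0.27] = 3 + 2.58 = 5.58.
Under uncorrelated errors the observed covariances equal the true-score covariances, so only the own-variance terms attenuate.
True-score variance = [0.90 + 0.85 + 0.66] + 2.58 = 2.41 + 2.58 = 4.99.
Reliability = 4.99 / 5.58 = 0.8943.

0.8943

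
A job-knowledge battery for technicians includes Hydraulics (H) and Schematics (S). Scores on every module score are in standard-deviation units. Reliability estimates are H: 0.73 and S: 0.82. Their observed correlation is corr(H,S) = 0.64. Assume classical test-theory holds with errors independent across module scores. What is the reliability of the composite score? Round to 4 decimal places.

0.8628

Var(H+S) = 2 + 2·[0.64] = 2 + 1.28 = 3.28.
With uncorrelated errors the cross-covariances are all true-score covariance, so they carry over unchanged; only the diagonal terms shrink to ρᵢσᵢ².
True-score variance = [0.73 + 0.82] + 1.28 = 1.55 + 1.28 = 2.83.
Reliability = 2.83 / 3.28 = 0.8628.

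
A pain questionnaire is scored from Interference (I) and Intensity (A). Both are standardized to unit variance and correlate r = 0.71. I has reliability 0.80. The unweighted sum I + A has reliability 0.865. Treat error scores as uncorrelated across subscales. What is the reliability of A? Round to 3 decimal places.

Var(I+A) = 2 + 2·0.71 = 3.420.
True-score variance = ρ_I + ρ_A + 2·0.71, so 0.865 = (0.80 + ρ_A + 1.42) / 3.420.
ρ_A = 0.865·3.420 − 0.80 − 1.42 = 0.738.

0.738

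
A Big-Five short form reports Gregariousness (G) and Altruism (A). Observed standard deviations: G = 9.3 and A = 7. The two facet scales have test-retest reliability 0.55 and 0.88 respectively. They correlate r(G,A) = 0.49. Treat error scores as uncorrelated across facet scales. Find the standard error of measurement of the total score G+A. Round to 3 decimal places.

Var(total) = 135.49 + 63.798 = 199.288.
True-score variance = 90.6895 + 63.798 = 154.488, so reliability = 0.7752.
Error variance = 199.288 − 154.488 = 44.8005; SEM = √44.8005 = 6.693.

6.693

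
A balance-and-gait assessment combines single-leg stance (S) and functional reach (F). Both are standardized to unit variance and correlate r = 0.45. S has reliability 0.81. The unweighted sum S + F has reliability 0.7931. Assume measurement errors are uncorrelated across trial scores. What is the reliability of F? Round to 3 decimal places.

Var(S+F) = 2 + 2·0.45 = 2.900.
True-score variance = ρ_S + ρ_F + 2·0.45, so 0.7931 = (0.81 + ρ_F + 0.90) / 2.900.
ρ_F = 0.7931·2.900 − 0.81 − 0.90 = 0.590.

0.590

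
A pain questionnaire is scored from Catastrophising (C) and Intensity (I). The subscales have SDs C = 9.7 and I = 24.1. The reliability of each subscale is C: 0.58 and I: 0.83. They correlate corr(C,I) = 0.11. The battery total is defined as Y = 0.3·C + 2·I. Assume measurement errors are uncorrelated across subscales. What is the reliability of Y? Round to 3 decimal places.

Var(Y) = 0.3²·9.7² + 2²·24.1² + 2·[0.6·9.7·24.1·0.11] = 2331.71 + 30.8576 = 2362.57.
Under uncorrelated errors the observed covariances equal the true-score covariances, so only the own-variance terms attenuate.
True-score variance = [0.3²·9.7²·0.58 + 2²·24.1²·0.83] + 30.8576 = 1933.2 + 30.8576 = 1964.06.
Reliability = 1964.06 / 2362.57 = 0.831.

0.831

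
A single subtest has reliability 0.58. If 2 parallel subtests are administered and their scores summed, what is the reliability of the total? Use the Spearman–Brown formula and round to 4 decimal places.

0.7342

ρ_k = kρ / (1 + (k−1)ρ) = 2·0.58 / (1 + 1·0.58) = 1.160 / 1.580 = 0.7342.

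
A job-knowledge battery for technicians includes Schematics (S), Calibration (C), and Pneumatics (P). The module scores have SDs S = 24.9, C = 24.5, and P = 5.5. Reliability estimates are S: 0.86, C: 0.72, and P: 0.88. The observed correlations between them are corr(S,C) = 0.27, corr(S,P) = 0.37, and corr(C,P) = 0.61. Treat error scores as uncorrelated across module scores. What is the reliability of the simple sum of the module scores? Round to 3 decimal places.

0.860

Var(S+C+P) = 24.9² + 24.5² + 5.5² + 2·[24.9·24.5·0.27 + 24.9·5.5·0.37 + 24.5·5.5·0.61] = 1250.51 + 595.165 = 1845.67.
Because errors are independent across components, Cov(Tᵢ,Tⱼ) = Cov(Xᵢ,Xⱼ); the off-diagonal part of the true-score variance is the same as above.
True-score variance = [24.9²·0.86 + 24.5²·0.72 + 5.5²·0.88] + 595.165 = 992.009 + 595.165 = 1587.17.
Reliability = 1587.17 / 1845.67 = 0.860.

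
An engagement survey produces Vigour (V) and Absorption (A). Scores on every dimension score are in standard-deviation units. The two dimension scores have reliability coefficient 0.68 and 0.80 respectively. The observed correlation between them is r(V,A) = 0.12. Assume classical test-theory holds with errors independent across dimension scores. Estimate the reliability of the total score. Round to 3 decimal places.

Var(V+A) = 2 + 2·[0.12] = 2 + 0.24 = 2.24.
Because errors are independent across components, Cov(Tᵢ,Tⱼ) = Cov(Xᵢ,Xⱼ); the off-diagonal part of the true-score variance is the same as above.
True-score variance = [0.68 + 0.80] + 0.24 = 1.48 + 0.24 = 1.72.
Reliability = 1.72 / 2.24 = 0.768.

0.768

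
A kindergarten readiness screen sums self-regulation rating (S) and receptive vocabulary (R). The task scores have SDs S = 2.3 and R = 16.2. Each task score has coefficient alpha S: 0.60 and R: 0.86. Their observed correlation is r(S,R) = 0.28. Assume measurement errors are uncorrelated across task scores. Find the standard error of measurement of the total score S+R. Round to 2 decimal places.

6.23

Var(total) = 267.73 + 20.8656 = 288.596.
True-score variance = 228.872 + 20.8656 = 249.738, so reliability = 0.8654.
Error variance = 288.596 − 249.738 = 38.8576; SEM = √38.8576 = 6.23.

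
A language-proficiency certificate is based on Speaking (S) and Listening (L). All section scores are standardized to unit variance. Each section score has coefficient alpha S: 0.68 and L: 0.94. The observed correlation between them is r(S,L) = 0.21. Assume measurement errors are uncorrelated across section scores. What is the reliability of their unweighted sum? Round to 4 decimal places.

0.8430

Var(S+L) = 2 + 2·[0.21] = 2 + 0.42 = 2.42.
Under uncorrelated errors the observed covariances equal the true-score covariances, so only the own-variance terms attenuate.
True-score variance = [0.68 + 0.94] + 0.42 = 1.62 + 0.42 = 2.04.
Reliability = 2.04 / 2.42 = 0.8430.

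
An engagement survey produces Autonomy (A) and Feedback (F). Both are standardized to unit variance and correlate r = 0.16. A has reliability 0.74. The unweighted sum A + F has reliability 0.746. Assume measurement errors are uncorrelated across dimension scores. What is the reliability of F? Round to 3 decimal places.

0.671

Var(A+F) = 2 + 2·0.16 = 2.320.
True-score variance = ρ_A + ρ_F + 2·0.16, so 0.746 = (0.74 + ρ_F + 0.32) / 2.320.
ρ_F = 0.746·2.320 − 0.74 − 0.32 = 0.671.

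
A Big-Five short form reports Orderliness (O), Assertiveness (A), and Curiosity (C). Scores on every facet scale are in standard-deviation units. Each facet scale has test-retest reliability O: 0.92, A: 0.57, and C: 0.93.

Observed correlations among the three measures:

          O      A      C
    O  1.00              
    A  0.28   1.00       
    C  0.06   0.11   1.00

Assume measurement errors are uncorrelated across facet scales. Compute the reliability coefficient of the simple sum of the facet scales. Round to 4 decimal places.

Var(O+A+C) = 3 + 2·[0.28 + 0.06 + 0.11] = 3 + 0.9 = 3.9.
Because errors are independent across components, Cov(Tᵢ,Tⱼ) = Cov(Xᵢ,Xⱼ); the off-diagonal part of the true-score variance is the same as above.
True-score variance = [0.92 + 0.57 + 0.93] + 0.9 = 2.42 + 0.9 = 3.32.
Reliability = 3.32 / 3.9 = 0.8513.

0.8513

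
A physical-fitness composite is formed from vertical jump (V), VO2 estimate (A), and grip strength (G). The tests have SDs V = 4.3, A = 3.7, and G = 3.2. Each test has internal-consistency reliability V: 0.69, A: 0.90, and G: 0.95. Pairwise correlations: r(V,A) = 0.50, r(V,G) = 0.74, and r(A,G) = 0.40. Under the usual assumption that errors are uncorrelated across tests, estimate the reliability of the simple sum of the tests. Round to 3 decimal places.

0.914

Var(V+A+G) = 4.3² + 3.7² + 3.2² + 2·[4.3·3.7·0.50 + 4.3·3.2·0.74 + 3.7·3.2·0.40] = 42.42 + 45.7468 = 88.1668.
Because errors are independent across components, Cov(Tᵢ,Tⱼ) = Cov(Xᵢ,Xⱼ); the off-diagonal part of the true-score variance is the same as above.
True-score variance = [4.3²·0.69 + 3.7²·0.90 + 3.2²·0.95] + 45.7468 = 34.8071 + 45.7468 = 80.5539.
Reliability = 80.5539 / 88.1668 = 0.914.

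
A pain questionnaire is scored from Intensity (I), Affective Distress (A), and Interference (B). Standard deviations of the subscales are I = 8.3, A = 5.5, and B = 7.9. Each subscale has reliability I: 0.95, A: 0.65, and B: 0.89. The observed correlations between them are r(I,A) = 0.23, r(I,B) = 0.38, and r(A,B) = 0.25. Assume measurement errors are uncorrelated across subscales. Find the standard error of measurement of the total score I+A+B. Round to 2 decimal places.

Var(total) = 161.55 + 92.5572 = 254.107.
True-score variance = 140.653 + 92.5572 = 233.21, so reliability = 0.9178.
Error variance = 254.107 − 233.21 = 20.8971; SEM = √20.8971 = 4.57.

4.57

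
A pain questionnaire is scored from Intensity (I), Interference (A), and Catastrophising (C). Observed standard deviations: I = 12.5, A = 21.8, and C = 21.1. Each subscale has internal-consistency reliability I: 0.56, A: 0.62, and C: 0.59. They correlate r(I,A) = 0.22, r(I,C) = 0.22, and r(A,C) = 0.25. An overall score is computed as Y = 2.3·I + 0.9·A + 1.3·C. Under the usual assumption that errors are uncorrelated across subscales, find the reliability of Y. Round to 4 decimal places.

Var(Y) = 2.3²·12.5² + 0.9²·21.8² + 1.3²·21.1² + 2·[2.07·12.5·21.8·0.22 + 2.99·12.5·21.1·0.22 + 1.17·21.8·21.1·0.25] = 1963.91 + 864.271 = 2828.18.
Under uncorrelated errors the observed covariances equal the true-score covariances, so only the own-variance terms attenuate.
True-score variance = [2.3²·12.5²·0.56 + 0.9²·21.8²·0.62 + 1.3²·21.1²·0.59] + 864.271 = 1145.46 + 864.271 = 2009.73.
Reliability = 2009.73 / 2828.18 = 0.7106.

0.7106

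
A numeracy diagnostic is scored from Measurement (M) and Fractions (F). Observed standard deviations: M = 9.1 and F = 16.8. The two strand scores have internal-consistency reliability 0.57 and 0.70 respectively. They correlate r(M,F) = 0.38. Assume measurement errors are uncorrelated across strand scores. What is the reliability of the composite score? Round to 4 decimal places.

Var(M+F) = 9.1² + 16.8² + 2·[9.1·16.8·0.38] = 365.05 + 116.189 = 481.239.
With uncorrelated errors the cross-covariances are all true-score covariance, so they carry over unchanged; only the diagonal terms shrink to ρᵢσᵢ².
True-score variance = [9.1²·0.57 + 16.8²·0.70] + 116.189 = 244.77 + 116.189 = 360.958.
Reliability = 360.958 / 481.239 = 0.7501.

0.7501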